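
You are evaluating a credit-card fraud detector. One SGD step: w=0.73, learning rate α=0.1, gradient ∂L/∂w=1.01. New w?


w_new = w - α·∇
= 0.73 - 0.1·1.01
= 0.73 - 0.101
= 0.629

0.629


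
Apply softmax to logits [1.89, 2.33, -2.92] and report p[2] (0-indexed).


Exponentials: e^1.89=6.6194, e^2.33=10.2779, e^-2.92=0.0539
Sum = 16.9512
Softmax = [0.3905, 0.6063, 0.0032]
p[2] = 0.0539/16.9512 = 0.0032

0.0032


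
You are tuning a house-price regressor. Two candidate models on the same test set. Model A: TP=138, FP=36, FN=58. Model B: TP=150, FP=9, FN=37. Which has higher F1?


Model A: P=138/174=0.7931, R=138/196=0.7041, F1=2PR/(P+R)=2TP/(2TP+FP+FN)=276/370=0.7459
Model B: P=150/159=0.9434, R=150/187=0.8021, F1=2PR/(P+R)=2TP/(2TP+FP+FN)=300/346=0.8671
0.7459 < 0.8671 → Model B

Model B


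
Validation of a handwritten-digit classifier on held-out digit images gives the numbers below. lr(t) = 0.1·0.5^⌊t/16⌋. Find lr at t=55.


n_drops = ⌊55/16⌋ = 3
lr = 0.1·0.5^3 = 0.1·0.125 = 0.0125

0.0125


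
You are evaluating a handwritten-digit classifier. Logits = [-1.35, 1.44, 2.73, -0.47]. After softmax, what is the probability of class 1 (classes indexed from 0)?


Exponentials: e^-1.35=0.2592, e^1.44=4.2207, e^2.73=15.3329, e^-0.47=0.625
Sum = 20.4378
Softmax = [0.0127, 0.2065, 0.7502, 0.0306]
p[1] = 4.2207/20.4378 = 0.2065

0.2065


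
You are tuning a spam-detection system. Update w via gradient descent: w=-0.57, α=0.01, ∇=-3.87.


w_new = w - α·∇
= -0.57 - 0.01·-3.87
= -0.57 + 0.0387
= -0.5313

-0.5313


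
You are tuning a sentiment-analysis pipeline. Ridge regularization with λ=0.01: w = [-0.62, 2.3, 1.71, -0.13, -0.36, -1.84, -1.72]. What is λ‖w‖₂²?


‖w‖₂² = (-0.62)² + (2.3)² + (1.71)² + (-0.13)² + (-0.36)² + (-1.84)² + (-1.72)²
     = 0.3844 + 5.29 + 2.9241 + 0.0169 + 0.1296 + 3.3856 + 2.9584
     = 15.089
λ·‖w‖₂² = 0.01·15.089 = 0.15089

0.15089


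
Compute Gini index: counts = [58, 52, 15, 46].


Probabilities: [58/171, 52/171, 15/171, 46/171] ≈ [0.3392, 0.3041, 0.0877, 0.269]
Σpᵢ² = (3364 + 2704 + 225 + 2116)/171² = 8409/29241
Gini = 1 - Σpᵢ² = 1 - 8409/29241 = 0.7124

0.7124


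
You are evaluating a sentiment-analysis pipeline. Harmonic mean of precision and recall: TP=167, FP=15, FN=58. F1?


Precision = 167/182 = 0.9176
Recall = 167/225 = 0.7422
F1 = 2·P·R/(P+R) = 2·TP/(2·TP+FP+FN) = 334/(334+15+58) = 334/407 = 0.8206

0.8206


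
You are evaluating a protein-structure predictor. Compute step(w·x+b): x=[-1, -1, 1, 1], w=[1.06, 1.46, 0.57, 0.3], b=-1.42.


z = (-1)·(1.06) + (-1)·(1.46) + (1)·(0.57) + (1)·(0.3) - 1.42
  = -3.07
step(z) = 0 (z<0)

0


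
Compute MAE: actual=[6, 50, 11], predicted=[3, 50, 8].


Absolute errors: |6-3|=3, |50-50|=0, |11-8|=3
Sum = 6
MAE = 6/3 = 2

2


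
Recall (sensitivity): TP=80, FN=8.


Recall = TP/(TP+FN)
= 80/(80+8)
= 80/88 = 90.91%

90.91%


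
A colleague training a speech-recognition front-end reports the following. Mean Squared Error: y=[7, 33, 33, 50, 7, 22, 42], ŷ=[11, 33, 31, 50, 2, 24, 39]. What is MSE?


Squared errors: (7-11)²=16, (33-33)²=0, (33-31)²=4, (50-50)²=0, (7-2)²=25, (22-24)²=4, (42-39)²=9
Sum = 58
MSE = 58/7 = 58/7

58/7


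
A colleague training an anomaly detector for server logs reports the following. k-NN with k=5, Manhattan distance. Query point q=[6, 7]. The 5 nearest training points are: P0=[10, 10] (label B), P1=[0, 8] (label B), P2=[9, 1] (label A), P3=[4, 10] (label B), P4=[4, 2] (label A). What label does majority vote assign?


d(q,P0) = 7  (label B)
d(q,P1) = 7  (label B)
d(q,P2) = 9  (label A)
d(q,P3) = 5  (label B)
d(q,P4) = 7  (label A)
Votes: A=2, B=3
Majority → B

B


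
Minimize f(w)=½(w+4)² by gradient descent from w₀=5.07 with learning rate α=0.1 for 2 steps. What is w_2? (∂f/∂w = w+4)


step 1: grad = 5.07+4 = 9.07; w = 5.07 - 0.1·(9.07) = 4.163
step 2: grad = 4.163+4 = 8.163; w = 4.163 - 0.1·(8.163) = 3.3467

3.3467


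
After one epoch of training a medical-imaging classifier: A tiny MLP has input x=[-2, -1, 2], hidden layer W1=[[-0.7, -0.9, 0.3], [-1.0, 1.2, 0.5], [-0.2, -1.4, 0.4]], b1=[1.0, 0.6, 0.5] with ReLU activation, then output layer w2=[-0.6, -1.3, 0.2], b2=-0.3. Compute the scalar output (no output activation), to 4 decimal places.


z1[0] = (-0.7)·(-2) + (-0.9)·(-1) + (0.3)·(2) + 1.0 = 3.9
z1[1] = (-1.0)·(-2) + (1.2)·(-1) + (0.5)·(2) + 0.6 = 2.4
z1[2] = (-0.2)·(-2) + (-1.4)·(-1) + (0.4)·(2) + 0.5 = 3.1
h = ReLU(z1) = [3.9, 2.4, 3.1]
output = (-0.6)·(3.9) + (-1.3)·(2.4) + (0.2)·(3.1) - 0.3 = -5.14

-5.14


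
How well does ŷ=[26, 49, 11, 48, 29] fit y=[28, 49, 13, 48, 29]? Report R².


ȳ = 33.4
SS_res = Σ(y-ŷ)² = 8
SS_tot = Σ(y-ȳ)² = 921.2
R² = 1 - SS_res/SS_tot = 1 - 0.0087 = 0.9913

0.9913


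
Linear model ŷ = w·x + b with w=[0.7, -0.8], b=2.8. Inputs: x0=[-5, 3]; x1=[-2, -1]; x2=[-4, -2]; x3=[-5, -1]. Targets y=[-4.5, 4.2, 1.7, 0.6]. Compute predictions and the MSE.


ŷ0 = (0.7)·(-5) + (-0.8)·(3) + 2.8 = -3.1
ŷ1 = (0.7)·(-2) + (-0.8)·(-1) + 2.8 = 2.2
ŷ2 = (0.7)·(-4) + (-0.8)·(-2) + 2.8 = 1.6
ŷ3 = (0.7)·(-5) + (-0.8)·(-1) + 2.8 = 0.1
errors² = [1.96, 4.0, 0.01, 0.25]
MSE = 6.2200/4 = 1.555

1.555


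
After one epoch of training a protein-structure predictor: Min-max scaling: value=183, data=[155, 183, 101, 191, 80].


min=80, max=191
(183-80)/(191-80) = 103/111 = 0.9279

0.9279


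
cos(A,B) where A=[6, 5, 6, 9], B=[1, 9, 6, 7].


A·B = 6·1 + 5·9 + 6·6 + 9·7 = 150
‖A‖ = √178 = 13.3417, ‖B‖ = √167 = 12.9228
cos = 150/(√178·√167) = 150/√29726 = 0.87

0.87


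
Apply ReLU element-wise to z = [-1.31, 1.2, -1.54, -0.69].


ReLU(-1.31) = max(0, -1.31) = 0.0
ReLU(1.2) = max(0, 1.2) = 1.2
ReLU(-1.54) = max(0, -1.54) = 0.0
ReLU(-0.69) = max(0, -0.69) = 0.0
result = [0.0, 1.2, 0.0, 0.0]

[0.0, 1.2, 0.0, 0.0]


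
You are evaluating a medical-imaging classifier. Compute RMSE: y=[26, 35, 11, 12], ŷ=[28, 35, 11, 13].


MSE = 5/4 = 1.25
RMSE = √(5/4) = 1.118

1.118


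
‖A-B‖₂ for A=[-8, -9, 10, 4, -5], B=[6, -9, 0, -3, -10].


d = √((-8-6)² + (-9+ 9)² + (10-0)² + (4+ 3)² + (-5+ 10)²)
  = √(196 + 0 + 100 + 49 + 25)
  = √370 = 19.2354

19.2354


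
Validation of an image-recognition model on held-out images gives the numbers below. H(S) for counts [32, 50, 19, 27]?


Probabilities: [32/128, 50/128, 19/128, 27/128] ≈ [0.25, 0.3906, 0.1484, 0.2109]
H = -((32/128)·log₂(32/128) + (50/128)·log₂(50/128) + (19/128)·log₂(19/128) + (27/128)·log₂(27/128))
  = 1.9118 bits

1.9118 bits


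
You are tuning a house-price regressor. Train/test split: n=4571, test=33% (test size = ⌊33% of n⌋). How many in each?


Test = ⌊4571·33/100⌋ = 1508
Train = 4571 - 1508 = 3063

Train: 3063, Test: 1508


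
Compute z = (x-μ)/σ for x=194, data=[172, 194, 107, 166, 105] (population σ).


μ = 148.8, σ = 36.174
z = (194 - 148.8)/36.174 = 1.2495

1.2495


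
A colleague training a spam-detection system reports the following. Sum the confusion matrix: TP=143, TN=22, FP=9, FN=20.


Total = TP + TN + FP + FN
= 143 + 22 + 9 + 20
= 194
(Predicted positive: 152, predicted negative: 42)

194


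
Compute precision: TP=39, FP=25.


Precision = TP/(TP+FP)
= 39/(39+25)
= 39/64 = 60.94%

60.94%


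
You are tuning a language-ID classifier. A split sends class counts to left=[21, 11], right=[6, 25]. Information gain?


Parent = [27, 36], H_parent = 0.9852
H_left = 0.9284 (n=32), H_right = 0.7088 (n=31)
H_children = (32/63)·0.9284 + (31/63)·0.7088 = 0.8203
IG = 0.9852 - 0.8203 = 0.1649

0.1649


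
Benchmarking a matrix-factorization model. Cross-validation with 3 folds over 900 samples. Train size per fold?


Fold size = 900/3 = 300
Training per fold = 900 - 300 = 600

600


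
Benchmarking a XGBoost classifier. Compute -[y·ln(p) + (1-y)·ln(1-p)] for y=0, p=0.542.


BCE = -[y·ln(p) + (1-y)·ln(1-p)]
= -0 - 1·ln(1-0.542)
= -ln(0.458) = 0.7809

0.7809


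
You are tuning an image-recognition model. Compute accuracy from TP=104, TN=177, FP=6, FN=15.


Accuracy = (TP+TN)/(TP+TN+FP+FN)
= (104+177)/(302)
= 281/302 = 93.05%

93.05%


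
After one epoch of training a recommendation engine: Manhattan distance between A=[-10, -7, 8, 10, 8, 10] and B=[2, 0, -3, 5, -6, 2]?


d = |-10-2| + |-7-0| + |8+ 3| + |10-5| + |8+ 6| + |10-2|
  = 12 + 7 + 11 + 5 + 14 + 8
  = 57

57


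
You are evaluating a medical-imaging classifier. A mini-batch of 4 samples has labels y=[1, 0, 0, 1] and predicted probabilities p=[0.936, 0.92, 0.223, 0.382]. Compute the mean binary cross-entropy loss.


L[0] = -ln(0.936) = 0.0661
L[1] = -ln(1-0.92) = -ln(0.08) = 2.5257
L[2] = -ln(1-0.223) = -ln(0.777) = 0.2523
L[3] = -ln(0.382) = 0.9623
mean = (0.0661 + 2.5257 + 0.2523 + 0.9623)/4 = 0.9516

0.9516


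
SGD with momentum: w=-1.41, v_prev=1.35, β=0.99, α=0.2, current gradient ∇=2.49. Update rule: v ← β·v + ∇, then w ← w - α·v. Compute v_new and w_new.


v_new = 0.99·1.35 + 2.49 = 1.3365 + 2.49 = 3.8265
w_new = -1.41 - 0.2·3.8265 = -1.41 - 0.7653 = -2.1753

v_new=3.8265, w_new=-2.1753


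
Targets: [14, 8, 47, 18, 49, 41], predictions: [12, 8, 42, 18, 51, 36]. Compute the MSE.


Squared errors: (14-12)²=4, (8-8)²=0, (47-42)²=25, (18-18)²=0, (49-51)²=4, (41-36)²=25
Sum = 58
MSE = 58/6 = 29/3

29/3


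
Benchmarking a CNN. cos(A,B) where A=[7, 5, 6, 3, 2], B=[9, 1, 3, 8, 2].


A·B = 7·9 + 5·1 + 6·3 + 3·8 + 2·2 = 114
‖A‖ = √123 = 11.0905, ‖B‖ = √159 = 12.6095
cos = 114/(√123·√159) = 114/√19557 = 0.8152

0.8152


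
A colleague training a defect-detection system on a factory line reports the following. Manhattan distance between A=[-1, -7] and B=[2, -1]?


d = |-1-2| + |-7+ 1|
  = 3 + 6
  = 9

9


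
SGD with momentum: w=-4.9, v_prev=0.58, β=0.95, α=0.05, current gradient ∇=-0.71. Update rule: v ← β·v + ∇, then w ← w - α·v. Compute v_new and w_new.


v_new = 0.95·0.58 - 0.71 = 0.551 - 0.71 = -0.159
w_new = -4.9 - 0.05·-0.159 = -4.9 + 0.00795 = -4.89205

v_new=-0.159, w_new=-4.89205


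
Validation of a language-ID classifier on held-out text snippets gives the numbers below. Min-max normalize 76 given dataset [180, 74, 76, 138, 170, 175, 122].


min=74, max=180
(76-74)/(180-74) = 2/106 = 0.0189

0.0189


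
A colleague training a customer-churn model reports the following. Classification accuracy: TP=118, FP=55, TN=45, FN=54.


Accuracy = (TP+TN)/(TP+TN+FP+FN)
= (118+45)/(272)
= 163/272 = 59.93%

59.93%


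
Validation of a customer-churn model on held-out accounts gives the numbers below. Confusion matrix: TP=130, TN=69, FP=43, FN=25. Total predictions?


Total = TP + TN + FP + FN
= 130 + 69 + 43 + 25
= 267
(Predicted positive: 173, predicted negative: 94)

267


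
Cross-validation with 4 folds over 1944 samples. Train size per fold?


Fold size = 1944/4 = 486
Training per fold = 1944 - 486 = 1458

1458


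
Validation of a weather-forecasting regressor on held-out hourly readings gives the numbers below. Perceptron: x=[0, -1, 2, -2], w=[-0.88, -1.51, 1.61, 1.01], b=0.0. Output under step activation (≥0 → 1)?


z = (0)·(-0.88) + (-1)·(-1.51) + (2)·(1.61) + (-2)·(1.01) + 0.0
  = 2.71
step(z) = 1 (z≥0)

1


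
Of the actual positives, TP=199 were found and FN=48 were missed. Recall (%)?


Recall = TP/(TP+FN)
= 199/(199+48)
= 199/247 = 80.57%

80.57%


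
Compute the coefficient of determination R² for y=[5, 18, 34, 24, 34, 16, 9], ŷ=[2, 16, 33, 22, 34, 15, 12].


ȳ = 20
SS_res = Σ(y-ŷ)² = 28
SS_tot = Σ(y-ȳ)² = 774
R² = 1 - SS_res/SS_tot = 1 - 0.0362 = 0.9638

0.9638


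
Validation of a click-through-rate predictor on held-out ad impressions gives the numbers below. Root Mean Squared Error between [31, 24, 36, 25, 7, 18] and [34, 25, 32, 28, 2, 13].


MSE = 85/6 = 14.1667
RMSE = √(85/6) = 3.7639

3.7639


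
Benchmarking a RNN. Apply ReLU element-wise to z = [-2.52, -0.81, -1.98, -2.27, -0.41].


ReLU(-2.52) = max(0, -2.52) = 0.0
ReLU(-0.81) = max(0, -0.81) = 0.0
ReLU(-1.98) = max(0, -1.98) = 0.0
ReLU(-2.27) = max(0, -2.27) = 0.0
ReLU(-0.41) = max(0, -0.41) = 0.0
result = [0.0, 0.0, 0.0, 0.0, 0.0]

[0.0, 0.0, 0.0, 0.0, 0.0]


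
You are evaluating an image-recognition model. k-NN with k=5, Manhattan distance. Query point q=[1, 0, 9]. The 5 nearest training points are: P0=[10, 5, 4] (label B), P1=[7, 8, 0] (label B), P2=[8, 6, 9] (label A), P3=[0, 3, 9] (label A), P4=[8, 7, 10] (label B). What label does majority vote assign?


d(q,P0) = 19  (label B)
d(q,P1) = 23  (label B)
d(q,P2) = 13  (label A)
d(q,P3) = 4  (label A)
d(q,P4) = 15  (label B)
Votes: A=2, B=3
Majority → B

B


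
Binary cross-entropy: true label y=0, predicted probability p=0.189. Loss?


BCE = -[y·ln(p) + (1-y)·ln(1-p)]
= -0 - 1·ln(1-0.189)
= -ln(0.811) = 0.2095

0.2095


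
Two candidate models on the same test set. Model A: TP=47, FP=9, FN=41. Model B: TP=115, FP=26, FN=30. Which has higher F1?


Model A: P=47/56=0.8393, R=47/88=0.5341, F1=2PR/(P+R)=2TP/(2TP+FP+FN)=94/144=0.6528
Model B: P=115/141=0.8156, R=115/145=0.7931, F1=2PR/(P+R)=2TP/(2TP+FP+FN)=230/286=0.8042
0.6528 < 0.8042 → Model B

Model B


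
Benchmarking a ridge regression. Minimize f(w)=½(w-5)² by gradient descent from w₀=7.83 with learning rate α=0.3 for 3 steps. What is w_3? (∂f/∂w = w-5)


step 1: grad = 7.83-5 = 2.83; w = 7.83 - 0.3·(2.83) = 6.981
step 2: grad = 6.981-5 = 1.981; w = 6.981 - 0.3·(1.981) = 6.3867
step 3: grad = 6.3867-5 = 1.3867; w = 6.3867 - 0.3·(1.3867) = 5.97069

5.97069


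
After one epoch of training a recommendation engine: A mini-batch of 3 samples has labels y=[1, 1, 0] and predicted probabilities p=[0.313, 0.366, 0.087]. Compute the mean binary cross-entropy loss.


L[0] = -ln(0.313) = 1.1616
L[1] = -ln(0.366) = 1.0051
L[2] = -ln(1-0.087) = -ln(0.913) = 0.091
mean = (1.1616 + 1.0051 + 0.091)/3 = 0.7526

0.7526


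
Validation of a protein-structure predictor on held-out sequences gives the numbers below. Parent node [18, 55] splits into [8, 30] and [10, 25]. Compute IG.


Parent = [18, 55], H_parent = 0.8058
H_left = 0.7425 (n=38), H_right = 0.8631 (n=35)
H_children = (38/73)·0.7425 + (35/73)·0.8631 = 0.8003
IG = 0.8058 - 0.8003 = 0.0055

0.0055


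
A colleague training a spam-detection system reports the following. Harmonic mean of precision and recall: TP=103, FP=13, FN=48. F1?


Precision = 103/116 = 0.8879
Recall = 103/151 = 0.6821
F1 = 2·P·R/(P+R) = 2·TP/(2·TP+FP+FN) = 206/(206+13+48) = 206/267 = 0.7715

0.7715


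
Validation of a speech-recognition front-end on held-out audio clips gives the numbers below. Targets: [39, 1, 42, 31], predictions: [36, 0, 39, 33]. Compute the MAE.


Absolute errors: |39-36|=3, |1-0|=1, |42-39|=3, |31-33|=2
Sum = 9
MAE = 9/4 = 9/4

9/4


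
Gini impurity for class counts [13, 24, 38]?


Probabilities: [13/75, 24/75, 38/75] ≈ [0.1733, 0.32, 0.5067]
Σpᵢ² = (169 + 576 + 1444)/75² = 2189/5625
Gini = 1 - Σpᵢ² = 1 - 2189/5625 = 0.6108

0.6108


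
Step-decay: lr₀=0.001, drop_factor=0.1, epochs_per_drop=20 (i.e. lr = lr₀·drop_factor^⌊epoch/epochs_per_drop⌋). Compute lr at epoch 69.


n_drops = ⌊69/20⌋ = 3
lr = 0.001·0.1^3 = 0.001·0.001 = 0.000001

0.000001


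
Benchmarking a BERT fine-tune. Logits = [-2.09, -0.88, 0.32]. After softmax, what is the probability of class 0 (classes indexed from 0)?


Exponentials: e^-2.09=0.1237, e^-0.88=0.4148, e^0.32=1.3771
Sum = 1.9156
Softmax = [0.0646, 0.2165, 0.7189]
p[0] = 0.1237/1.9156 = 0.0646

0.0646


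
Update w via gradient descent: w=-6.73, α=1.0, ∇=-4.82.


w_new = w - α·∇
= -6.73 - 1.0·-4.82
= -6.73 + 4.82
= -1.91

-1.91


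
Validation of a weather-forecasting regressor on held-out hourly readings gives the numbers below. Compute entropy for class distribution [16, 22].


Probabilities: [16/38, 22/38] ≈ [0.4211, 0.5789]
H = -((16/38)·log₂(16/38) + (22/38)·log₂(22/38))
  = 0.9819 bits

0.9819 bits


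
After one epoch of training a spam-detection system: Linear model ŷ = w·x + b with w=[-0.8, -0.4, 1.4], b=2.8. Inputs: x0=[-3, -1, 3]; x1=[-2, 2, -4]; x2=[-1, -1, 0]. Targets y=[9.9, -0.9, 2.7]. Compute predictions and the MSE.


ŷ0 = (-0.8)·(-3) + (-0.4)·(-1) + (1.4)·(3) + 2.8 = 9.8
ŷ1 = (-0.8)·(-2) + (-0.4)·(2) + (1.4)·(-4) + 2.8 = -2.0
ŷ2 = (-0.8)·(-1) + (-0.4)·(-1) + (1.4)·(0) + 2.8 = 4.0
errors² = [0.01, 1.21, 1.69]
MSE = 2.9100/3 = 0.97

0.97


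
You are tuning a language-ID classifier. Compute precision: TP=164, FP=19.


Precision = TP/(TP+FP)
= 164/(164+19)
= 164/183 = 89.62%

89.62%


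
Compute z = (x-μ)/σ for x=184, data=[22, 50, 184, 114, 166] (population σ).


μ = 107.2, σ = 63.1392
z = (184 - 107.2)/63.1392 = 1.2164

1.2164


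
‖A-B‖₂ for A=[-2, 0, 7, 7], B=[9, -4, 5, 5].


d = √((-2-9)² + (0+ 4)² + (7-5)² + (7-5)²)
  = √(121 + 16 + 4 + 4)
  = √145 = 12.0416

12.0416


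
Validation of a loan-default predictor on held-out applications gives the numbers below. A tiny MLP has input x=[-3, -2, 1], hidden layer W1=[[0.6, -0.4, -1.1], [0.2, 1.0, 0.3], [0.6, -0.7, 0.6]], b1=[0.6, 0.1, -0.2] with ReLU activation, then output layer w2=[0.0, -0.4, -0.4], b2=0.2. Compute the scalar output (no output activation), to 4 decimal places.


z1[0] = (0.6)·(-3) + (-0.4)·(-2) + (-1.1)·(1) + 0.6 = -1.5
z1[1] = (0.2)·(-3) + (1.0)·(-2) + (0.3)·(1) + 0.1 = -2.2
z1[2] = (0.6)·(-3) + (-0.7)·(-2) + (0.6)·(1) - 0.2 = 0.0
h = ReLU(z1) = [0.0, 0.0, 0.0]
output = (0.0)·(0.0) + (-0.4)·(0.0) + (-0.4)·(0.0) + 0.2 = 0.2

0.2


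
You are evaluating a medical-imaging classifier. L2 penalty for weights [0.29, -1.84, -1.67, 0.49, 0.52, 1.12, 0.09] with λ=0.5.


‖w‖₂² = (0.29)² + (-1.84)² + (-1.67)² + (0.49)² + (0.52)² + (1.12)² + (0.09)²
     = 0.0841 + 3.3856 + 2.7889 + 0.2401 + 0.2704 + 1.2544 + 0.0081
     = 8.0316
λ·‖w‖₂² = 0.5·8.0316 = 4.0158

4.0158


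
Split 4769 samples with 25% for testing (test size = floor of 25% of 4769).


Test = ⌊4769·25/100⌋ = 1192
Train = 4769 - 1192 = 3577

Train: 3577, Test: 1192


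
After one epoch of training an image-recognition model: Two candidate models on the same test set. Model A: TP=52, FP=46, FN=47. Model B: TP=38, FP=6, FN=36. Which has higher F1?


Model A: P=52/98=0.5306, R=52/99=0.5253, F1=2PR/(P+R)=2TP/(2TP+FP+FN)=104/197=0.5279
Model B: P=38/44=0.8636, R=38/74=0.5135, F1=2PR/(P+R)=2TP/(2TP+FP+FN)=76/118=0.6441
0.5279 < 0.6441 → Model B

Model B


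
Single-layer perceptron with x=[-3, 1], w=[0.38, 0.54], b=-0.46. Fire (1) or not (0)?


z = (-3)·(0.38) + (1)·(0.54) - 0.46
  = -1.06
step(z) = 0 (z<0)

0


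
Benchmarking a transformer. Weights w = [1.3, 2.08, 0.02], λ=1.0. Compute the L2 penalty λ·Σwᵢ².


‖w‖₂² = (1.3)² + (2.08)² + (0.02)²
     = 1.69 + 4.3264 + 0.0004
     = 6.0168
λ·‖w‖₂² = 1.0·6.0168 = 6.0168

6.0168


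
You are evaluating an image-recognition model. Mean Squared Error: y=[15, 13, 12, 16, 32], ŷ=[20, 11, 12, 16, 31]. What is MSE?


Squared errors: (15-20)²=25, (13-11)²=4, (12-12)²=0, (16-16)²=0, (32-31)²=1
Sum = 30
MSE = 30/5 = 6

6


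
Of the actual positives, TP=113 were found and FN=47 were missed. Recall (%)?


Recall = TP/(TP+FN)
= 113/(113+47)
= 113/160 = 70.62%

70.62%


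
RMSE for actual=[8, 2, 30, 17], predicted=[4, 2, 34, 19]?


MSE = 36/4 = 9
RMSE = √(36/4) = 3.0

3.0


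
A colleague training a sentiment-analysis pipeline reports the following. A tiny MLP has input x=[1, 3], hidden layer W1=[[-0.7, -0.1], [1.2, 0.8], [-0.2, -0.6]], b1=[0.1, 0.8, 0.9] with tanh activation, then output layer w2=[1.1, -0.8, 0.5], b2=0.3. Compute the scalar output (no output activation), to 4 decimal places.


z1[0] = (-0.7)·(1) + (-0.1)·(3) + 0.1 = -0.9
z1[1] = (1.2)·(1) + (0.8)·(3) + 0.8 = 4.4
z1[2] = (-0.2)·(1) + (-0.6)·(3) + 0.9 = -1.1
h = tanh(z1) = [-0.7163, 0.9997, -0.8005]
output = (1.1)·(-0.7163) + (-0.8)·(0.9997) + (0.5)·(-0.8005) + 0.3 = -1.6879

-1.6879


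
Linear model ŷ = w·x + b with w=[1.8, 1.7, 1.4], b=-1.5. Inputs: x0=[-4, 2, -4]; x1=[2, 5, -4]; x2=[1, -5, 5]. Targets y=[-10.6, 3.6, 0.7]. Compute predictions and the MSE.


ŷ0 = (1.8)·(-4) + (1.7)·(2) + (1.4)·(-4) - 1.5 = -10.9
ŷ1 = (1.8)·(2) + (1.7)·(5) + (1.4)·(-4) - 1.5 = 5.0
ŷ2 = (1.8)·(1) + (1.7)·(-5) + (1.4)·(5) - 1.5 = -1.2
errors² = [0.09, 1.96, 3.61]
MSE = 5.6600/3 = 1.8867

1.8867


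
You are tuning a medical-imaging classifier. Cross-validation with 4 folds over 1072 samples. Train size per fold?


Fold size = 1072/4 = 268
Training per fold = 1072 - 268 = 804

804


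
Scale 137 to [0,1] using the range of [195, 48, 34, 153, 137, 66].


min=34, max=195
(137-34)/(195-34) = 103/161 = 0.6398

0.6398


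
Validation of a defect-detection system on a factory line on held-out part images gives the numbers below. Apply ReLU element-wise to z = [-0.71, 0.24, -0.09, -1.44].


ReLU(-0.71) = max(0, -0.71) = 0.0
ReLU(0.24) = max(0, 0.24) = 0.24
ReLU(-0.09) = max(0, -0.09) = 0.0
ReLU(-1.44) = max(0, -1.44) = 0.0
result = [0.0, 0.24, 0.0, 0.0]

[0.0, 0.24, 0.0, 0.0]


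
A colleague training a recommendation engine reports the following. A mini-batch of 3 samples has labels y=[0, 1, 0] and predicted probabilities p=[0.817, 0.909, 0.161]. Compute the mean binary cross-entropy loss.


L[0] = -ln(1-0.817) = -ln(0.183) = 1.6983
L[1] = -ln(0.909) = 0.0954
L[2] = -ln(1-0.161) = -ln(0.839) = 0.1755
mean = (1.6983 + 0.0954 + 0.1755)/3 = 0.6564

0.6564


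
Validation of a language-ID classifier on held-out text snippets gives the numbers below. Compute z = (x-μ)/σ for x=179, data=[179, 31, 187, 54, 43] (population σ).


μ = 98.8, σ = 69.1792
z = (179 - 98.8)/69.1792 = 1.1593

1.1593


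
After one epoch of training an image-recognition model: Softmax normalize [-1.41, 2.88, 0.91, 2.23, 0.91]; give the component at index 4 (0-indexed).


Exponentials: e^-1.41=0.2441, e^2.88=17.8143, e^0.91=2.4843, e^2.23=9.2999, e^0.91=2.4843
Sum = 32.3269
Softmax = [0.0076, 0.5511, 0.0768, 0.2877, 0.0768]
p[4] = 2.4843/32.3269 = 0.0768

0.0768


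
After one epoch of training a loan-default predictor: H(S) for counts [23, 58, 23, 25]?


Probabilities: [23/129, 58/129, 23/129, 25/129] ≈ [0.1783, 0.4496, 0.1783, 0.1938]
H = -((23/129)·log₂(23/129) + (58/129)·log₂(58/129) + (23/129)·log₂(23/129) + (25/129)·log₂(25/129))
  = 1.8644 bits

1.8644 bits


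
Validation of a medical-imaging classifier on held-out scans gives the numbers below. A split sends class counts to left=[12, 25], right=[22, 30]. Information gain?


Parent = [34, 55], H_parent = 0.9595
H_left = 0.909 (n=37), H_right = 0.9829 (n=52)
H_children = (37/89)·0.909 + (52/89)·0.9829 = 0.9522
IG = 0.9595 - 0.9522 = 0.0073

0.0073


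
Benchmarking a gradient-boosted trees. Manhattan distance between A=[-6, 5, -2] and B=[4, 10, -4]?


d = |-6-4| + |5-10| + |-2+ 4|
  = 10 + 5 + 2
  = 17

17


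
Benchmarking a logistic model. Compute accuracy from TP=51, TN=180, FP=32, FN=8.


Accuracy = (TP+TN)/(TP+TN+FP+FN)
= (51+180)/(271)
= 231/271 = 85.24%

85.24%


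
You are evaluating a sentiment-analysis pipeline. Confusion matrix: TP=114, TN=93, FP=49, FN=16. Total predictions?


Total = TP + TN + FP + FN
= 114 + 93 + 49 + 16
= 272
(Predicted positive: 163, predicted negative: 109)

272


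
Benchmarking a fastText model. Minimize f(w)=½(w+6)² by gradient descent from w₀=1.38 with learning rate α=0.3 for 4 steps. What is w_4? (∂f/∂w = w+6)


step 1: grad = 1.38+6 = 7.38; w = 1.38 - 0.3·(7.38) = -0.834
step 2: grad = -0.834+6 = 5.166; w = -0.834 - 0.3·(5.166) = -2.3838
step 3: grad = -2.3838+6 = 3.6162; w = -2.3838 - 0.3·(3.6162) = -3.46866
step 4: grad = -3.46866+6 = 2.53134; w = -3.46866 - 0.3·(2.53134) = -4.228062

-4.228062


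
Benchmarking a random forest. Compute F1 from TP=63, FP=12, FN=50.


Precision = 63/75 = 0.84
Recall = 63/113 = 0.5575
F1 = 2·P·R/(P+R) = 2·TP/(2·TP+FP+FN) = 126/(126+12+50) = 126/188 = 0.6702

0.6702


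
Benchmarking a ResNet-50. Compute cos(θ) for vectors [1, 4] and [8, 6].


A·B = 1·8 + 4·6 = 32
‖A‖ = √17 = 4.1231, ‖B‖ = √100 = 10
cos = 32/(√17·√100) = 32/√1700 = 0.7761

0.7761


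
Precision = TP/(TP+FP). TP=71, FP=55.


Precision = TP/(TP+FP)
= 71/(71+55)
= 71/126 = 56.35%

56.35%


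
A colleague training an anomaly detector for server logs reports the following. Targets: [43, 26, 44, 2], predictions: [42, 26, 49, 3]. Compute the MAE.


Absolute errors: |43-42|=1, |26-26|=0, |44-49|=5, |2-3|=1
Sum = 7
MAE = 7/4 = 7/4

7/4


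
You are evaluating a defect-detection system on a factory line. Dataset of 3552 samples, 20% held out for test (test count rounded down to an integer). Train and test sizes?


Test = ⌊3552·20/100⌋ = 710
Train = 3552 - 710 = 2842

Train: 2842, Test: 710


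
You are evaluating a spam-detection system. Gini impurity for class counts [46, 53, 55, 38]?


Probabilities: [46/192, 53/192, 55/192, 38/192] ≈ [0.2396, 0.276, 0.2865, 0.1979]
Σpᵢ² = (2116 + 2809 + 3025 + 1444)/192² = 9394/36864
Gini = 1 - Σpᵢ² = 1 - 9394/36864 = 0.7452

0.7452


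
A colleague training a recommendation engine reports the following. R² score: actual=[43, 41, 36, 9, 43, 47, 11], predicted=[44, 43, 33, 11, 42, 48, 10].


ȳ = 32.8571
SS_res = Σ(y-ŷ)² = 21
SS_tot = Σ(y-ȳ)² = 1528.86
R² = 1 - SS_res/SS_tot = 1 - 0.0137 = 0.9863

0.9863


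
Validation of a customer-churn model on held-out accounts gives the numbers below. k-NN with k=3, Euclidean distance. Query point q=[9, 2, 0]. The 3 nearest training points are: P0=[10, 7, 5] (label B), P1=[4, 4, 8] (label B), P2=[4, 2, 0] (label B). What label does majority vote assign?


d(q,P0) = 7.1414  (label B)
d(q,P1) = 9.6437  (label B)
d(q,P2) = 5.0  (label B)
Votes: A=0, B=3
Majority → B

B


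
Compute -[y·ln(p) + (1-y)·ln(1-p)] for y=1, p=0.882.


BCE = -[y·ln(p) + (1-y)·ln(1-p)]
= -1·ln(0.882) - 0
= -ln(0.882) = 0.1256

0.1256


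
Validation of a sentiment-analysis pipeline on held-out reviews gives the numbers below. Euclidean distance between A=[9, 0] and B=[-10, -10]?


d = √((9+ 10)² + (0+ 10)²)
  = √(361 + 100)
  = √461 = 21.4709

21.4709


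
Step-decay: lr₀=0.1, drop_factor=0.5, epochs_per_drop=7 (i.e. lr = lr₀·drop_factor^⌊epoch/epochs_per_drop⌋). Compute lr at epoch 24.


n_drops = ⌊24/7⌋ = 3
lr = 0.1·0.5^3 = 0.1·0.125 = 0.0125

0.0125


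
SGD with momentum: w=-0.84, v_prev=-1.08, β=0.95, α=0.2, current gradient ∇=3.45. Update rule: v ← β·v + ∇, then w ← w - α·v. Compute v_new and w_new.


v_new = 0.95·-1.08 + 3.45 = -1.026 + 3.45 = 2.424
w_new = -0.84 - 0.2·2.424 = -0.84 - 0.4848 = -1.3248

v_new=2.424, w_new=-1.3248


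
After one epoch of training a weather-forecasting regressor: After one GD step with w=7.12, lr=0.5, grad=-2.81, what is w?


w_new = w - α·∇
= 7.12 - 0.5·-2.81
= 7.12 + 1.405
= 8.525

8.525


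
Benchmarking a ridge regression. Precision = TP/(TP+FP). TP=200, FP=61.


Precision = TP/(TP+FP)
= 200/(200+61)
= 200/261 = 76.63%

76.63%


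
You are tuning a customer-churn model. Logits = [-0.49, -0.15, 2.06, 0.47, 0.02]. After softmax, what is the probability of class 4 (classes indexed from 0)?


Exponentials: e^-0.49=0.6126, e^-0.15=0.8607, e^2.06=7.846, e^0.47=1.6, e^0.02=1.0202
Sum = 11.9395
Softmax = [0.0513, 0.0721, 0.6571, 0.134, 0.0854]
p[4] = 1.0202/11.9395 = 0.0854

0.0854


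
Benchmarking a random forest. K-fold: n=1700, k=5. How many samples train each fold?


Fold size = 1700/5 = 340
Training per fold = 1700 - 340 = 1360

1360


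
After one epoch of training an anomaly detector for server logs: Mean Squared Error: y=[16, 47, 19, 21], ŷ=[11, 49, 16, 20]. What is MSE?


Squared errors: (16-11)²=25, (47-49)²=4, (19-16)²=9, (21-20)²=1
Sum = 39
MSE = 39/4 = 39/4

39/4


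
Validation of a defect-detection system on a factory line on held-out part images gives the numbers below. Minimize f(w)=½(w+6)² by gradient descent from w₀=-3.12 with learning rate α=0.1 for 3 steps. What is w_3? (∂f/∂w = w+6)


step 1: grad = -3.12+6 = 2.88; w = -3.12 - 0.1·(2.88) = -3.408
step 2: grad = -3.408+6 = 2.592; w = -3.408 - 0.1·(2.592) = -3.6672
step 3: grad = -3.6672+6 = 2.3328; w = -3.6672 - 0.1·(2.3328) = -3.90048

-3.90048


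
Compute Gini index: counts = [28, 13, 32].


Probabilities: [28/73, 13/73, 32/73] ≈ [0.3836, 0.1781, 0.4384]
Σpᵢ² = (784 + 169 + 1024)/73² = 1977/5329
Gini = 1 - Σpᵢ² = 1 - 1977/5329 = 0.629

0.629


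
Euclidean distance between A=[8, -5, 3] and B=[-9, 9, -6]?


d = √((8+ 9)² + (-5-9)² + (3+ 6)²)
  = √(289 + 196 + 81)
  = √566 = 23.7908

23.7908


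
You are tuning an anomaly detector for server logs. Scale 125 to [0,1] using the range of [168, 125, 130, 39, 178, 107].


min=39, max=178
(125-39)/(178-39) = 86/139 = 0.6187

0.6187


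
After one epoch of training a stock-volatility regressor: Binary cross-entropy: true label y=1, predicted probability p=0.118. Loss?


BCE = -[y·ln(p) + (1-y)·ln(1-p)]
= -1·ln(0.118) - 0
= -ln(0.118) = 2.1371

2.1371


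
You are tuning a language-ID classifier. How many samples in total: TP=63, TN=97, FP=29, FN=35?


Total = TP + TN + FP + FN
= 63 + 97 + 29 + 35
= 224
(Predicted positive: 92, predicted negative: 132)

224


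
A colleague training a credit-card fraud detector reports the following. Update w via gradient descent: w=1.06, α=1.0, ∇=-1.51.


w_new = w - α·∇
= 1.06 - 1.0·-1.51
= 1.06 + 1.51
= 2.57

2.57


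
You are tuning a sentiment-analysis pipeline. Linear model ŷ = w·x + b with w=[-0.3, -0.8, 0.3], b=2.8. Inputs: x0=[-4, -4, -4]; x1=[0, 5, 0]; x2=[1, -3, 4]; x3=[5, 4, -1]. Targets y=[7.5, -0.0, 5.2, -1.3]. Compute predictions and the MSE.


ŷ0 = (-0.3)·(-4) + (-0.8)·(-4) + (0.3)·(-4) + 2.8 = 6.0
ŷ1 = (-0.3)·(0) + (-0.8)·(5) + (0.3)·(0) + 2.8 = -1.2
ŷ2 = (-0.3)·(1) + (-0.8)·(-3) + (0.3)·(4) + 2.8 = 6.1
ŷ3 = (-0.3)·(5) + (-0.8)·(4) + (0.3)·(-1) + 2.8 = -2.2
errors² = [2.25, 1.44, 0.81, 0.81]
MSE = 5.3100/4 = 1.3275

1.3275


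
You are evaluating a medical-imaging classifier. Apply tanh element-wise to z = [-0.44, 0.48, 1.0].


tanh(-0.44) = -0.4136
tanh(0.48) = 0.4462
tanh(1.0) = 0.7616
result = [-0.4136, 0.4462, 0.7616]

[-0.4136, 0.4462, 0.7616]


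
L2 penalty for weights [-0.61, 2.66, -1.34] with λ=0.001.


‖w‖₂² = (-0.61)² + (2.66)² + (-1.34)²
     = 0.3721 + 7.0756 + 1.7956
     = 9.2433
λ·‖w‖₂² = 0.001·9.2433 = 0.009243

0.009243


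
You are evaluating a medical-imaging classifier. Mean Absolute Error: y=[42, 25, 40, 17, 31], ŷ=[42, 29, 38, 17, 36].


Absolute errors: |42-42|=0, |25-29|=4, |40-38|=2, |17-17|=0, |31-36|=5
Sum = 11
MAE = 11/5 = 11/5

11/5


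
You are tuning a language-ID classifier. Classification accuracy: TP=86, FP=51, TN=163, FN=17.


Accuracy = (TP+TN)/(TP+TN+FP+FN)
= (86+163)/(317)
= 249/317 = 78.55%

78.55%


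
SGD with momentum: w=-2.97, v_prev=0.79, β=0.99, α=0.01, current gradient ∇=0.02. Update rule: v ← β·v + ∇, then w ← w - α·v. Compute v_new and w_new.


v_new = 0.99·0.79 + 0.02 = 0.7821 + 0.02 = 0.8021
w_new = -2.97 - 0.01·0.8021 = -2.97 - 0.008021 = -2.978021

v_new=0.8021, w_new=-2.978021


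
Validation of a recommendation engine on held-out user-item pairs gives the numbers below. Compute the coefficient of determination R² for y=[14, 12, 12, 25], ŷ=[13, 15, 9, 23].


ȳ = 15.75
SS_res = Σ(y-ŷ)² = 23
SS_tot = Σ(y-ȳ)² = 116.75
R² = 1 - SS_res/SS_tot = 1 - 0.197 = 0.803

0.803


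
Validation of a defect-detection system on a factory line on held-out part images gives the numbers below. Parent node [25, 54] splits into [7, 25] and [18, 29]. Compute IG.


Parent = [25, 54], H_parent = 0.9005
H_left = 0.7579 (n=32), H_right = 0.9601 (n=47)
H_children = (32/79)·0.7579 + (47/79)·0.9601 = 0.8782
IG = 0.9005 - 0.8782 = 0.0223

0.0223


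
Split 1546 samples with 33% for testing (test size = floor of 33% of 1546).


Test = ⌊1546·33/100⌋ = 510
Train = 1546 - 510 = 1036

Train: 1036, Test: 510


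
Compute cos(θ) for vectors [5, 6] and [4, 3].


A·B = 5·4 + 6·3 = 38
‖A‖ = √61 = 7.8102, ‖B‖ = √25 = 5
cos = 38/(√61·√25) = 38/√1525 = 0.9731

0.9731


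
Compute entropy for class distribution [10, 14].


Probabilities: [10/24, 14/24] ≈ [0.4167, 0.5833]
H = -((10/24)·log₂(10/24) + (14/24)·log₂(14/24))
  = 0.9799 bits

0.9799 bits


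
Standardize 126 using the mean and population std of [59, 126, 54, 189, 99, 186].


μ = 118.8333, σ = 54.2568
z = (126 - 118.8333)/54.2568 = 0.1321

0.1321


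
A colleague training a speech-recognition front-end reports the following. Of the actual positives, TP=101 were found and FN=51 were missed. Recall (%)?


Recall = TP/(TP+FN)
= 101/(101+51)
= 101/152 = 66.45%

66.45%


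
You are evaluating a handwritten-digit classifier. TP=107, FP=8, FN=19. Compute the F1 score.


Precision = 107/115 = 0.9304
Recall = 107/126 = 0.8492
F1 = 2·P·R/(P+R) = 2·TP/(2·TP+FP+FN) = 214/(214+8+19) = 214/241 = 0.888

0.888


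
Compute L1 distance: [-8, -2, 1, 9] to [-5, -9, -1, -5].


d = |-8+ 5| + |-2+ 9| + |1+ 1| + |9+ 5|
  = 3 + 7 + 2 + 14
  = 26

26


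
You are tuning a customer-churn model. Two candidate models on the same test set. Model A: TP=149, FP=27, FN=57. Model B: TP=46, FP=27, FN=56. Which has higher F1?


Model A: P=149/176=0.8466, R=149/206=0.7233, F1=2PR/(P+R)=2TP/(2TP+FP+FN)=298/382=0.7801
Model B: P=46/73=0.6301, R=46/102=0.451, F1=2PR/(P+R)=2TP/(2TP+FP+FN)=92/175=0.5257
0.7801 > 0.5257 → Model A

Model A


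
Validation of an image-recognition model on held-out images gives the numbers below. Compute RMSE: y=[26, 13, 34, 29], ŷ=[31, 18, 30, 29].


MSE = 66/4 = 16.5
RMSE = √(66/4) = 4.062

4.062


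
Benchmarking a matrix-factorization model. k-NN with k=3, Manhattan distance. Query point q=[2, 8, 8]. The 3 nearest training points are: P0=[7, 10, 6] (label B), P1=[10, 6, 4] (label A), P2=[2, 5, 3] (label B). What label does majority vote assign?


d(q,P0) = 9  (label B)
d(q,P1) = 14  (label A)
d(q,P2) = 8  (label B)
Votes: A=1, B=2
Majority → B

B


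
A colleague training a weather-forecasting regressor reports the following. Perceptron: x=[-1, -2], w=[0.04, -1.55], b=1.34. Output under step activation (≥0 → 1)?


z = (-1)·(0.04) + (-2)·(-1.55) + 1.34
  = 4.4
step(z) = 1 (z≥0)

1


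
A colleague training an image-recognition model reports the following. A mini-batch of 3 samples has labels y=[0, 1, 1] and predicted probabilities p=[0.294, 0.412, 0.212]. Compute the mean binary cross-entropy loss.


L[0] = -ln(1-0.294) = -ln(0.706) = 0.3481
L[1] = -ln(0.412) = 0.8867
L[2] = -ln(0.212) = 1.5512
mean = (0.3481 + 0.8867 + 1.5512)/3 = 0.9287

0.9287


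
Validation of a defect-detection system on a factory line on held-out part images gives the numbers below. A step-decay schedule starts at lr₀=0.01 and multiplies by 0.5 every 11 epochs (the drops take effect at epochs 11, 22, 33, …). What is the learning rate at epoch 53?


n_drops = ⌊53/11⌋ = 4
lr = 0.01·0.5^4 = 0.01·0.0625 = 0.000625

0.000625


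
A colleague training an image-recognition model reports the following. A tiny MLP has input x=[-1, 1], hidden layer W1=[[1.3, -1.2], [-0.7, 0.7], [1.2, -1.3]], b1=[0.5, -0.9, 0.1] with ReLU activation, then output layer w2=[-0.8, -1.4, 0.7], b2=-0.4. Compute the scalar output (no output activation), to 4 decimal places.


z1[0] = (1.3)·(-1) + (-1.2)·(1) + 0.5 = -2.0
z1[1] = (-0.7)·(-1) + (0.7)·(1) - 0.9 = 0.5
z1[2] = (1.2)·(-1) + (-1.3)·(1) + 0.1 = -2.4
h = ReLU(z1) = [0.0, 0.5, 0.0]
output = (-0.8)·(0.0) + (-1.4)·(0.5) + (0.7)·(0.0) - 0.4 = -1.1

-1.1


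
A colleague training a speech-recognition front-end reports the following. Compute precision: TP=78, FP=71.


Precision = TP/(TP+FP)
= 78/(78+71)
= 78/149 = 52.35%

52.35%


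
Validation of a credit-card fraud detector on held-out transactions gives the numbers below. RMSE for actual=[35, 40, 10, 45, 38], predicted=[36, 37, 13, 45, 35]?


MSE = 28/5 = 5.6
RMSE = √(28/5) = 2.3664

2.3664


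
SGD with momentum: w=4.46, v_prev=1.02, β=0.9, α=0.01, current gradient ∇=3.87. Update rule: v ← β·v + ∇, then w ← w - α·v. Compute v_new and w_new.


v_new = 0.9·1.02 + 3.87 = 0.918 + 3.87 = 4.788
w_new = 4.46 - 0.01·4.788 = 4.46 - 0.04788 = 4.41212

v_new=4.788, w_new=4.41212


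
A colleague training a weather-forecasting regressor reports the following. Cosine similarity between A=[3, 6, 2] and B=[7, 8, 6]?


A·B = 3·7 + 6·8 + 2·6 = 81
‖A‖ = √49 = 7, ‖B‖ = √149 = 12.2066
cos = 81/(√49·√149) = 81/√7301 = 0.948

0.948


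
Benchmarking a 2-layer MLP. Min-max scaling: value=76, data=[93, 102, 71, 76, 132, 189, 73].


min=71, max=189
(76-71)/(189-71) = 5/118 = 0.0424

0.0424


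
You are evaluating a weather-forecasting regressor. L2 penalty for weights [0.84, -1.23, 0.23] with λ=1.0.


‖w‖₂² = (0.84)² + (-1.23)² + (0.23)²
     = 0.7056 + 1.5129 + 0.0529
     = 2.2714
λ·‖w‖₂² = 1.0·2.2714 = 2.2714

2.2714


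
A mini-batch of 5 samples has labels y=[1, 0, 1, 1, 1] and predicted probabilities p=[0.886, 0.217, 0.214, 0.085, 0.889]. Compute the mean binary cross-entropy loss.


L[0] = -ln(0.886) = 0.121
L[1] = -ln(1-0.217) = -ln(0.783) = 0.2446
L[2] = -ln(0.214) = 1.5418
L[3] = -ln(0.085) = 2.4651
L[4] = -ln(0.889) = 0.1177
mean = (0.121 + 0.2446 + 1.5418 + 2.4651 + 0.1177)/5 = 0.898

0.898


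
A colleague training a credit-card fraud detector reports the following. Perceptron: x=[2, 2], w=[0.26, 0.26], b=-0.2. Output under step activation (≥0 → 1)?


z = (2)·(0.26) + (2)·(0.26) - 0.2
  = 0.84
step(z) = 1 (z≥0)

1


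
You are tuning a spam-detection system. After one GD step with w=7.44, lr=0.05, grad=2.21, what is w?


w_new = w - α·∇
= 7.44 - 0.05·2.21
= 7.44 - 0.1105
= 7.3295

7.3295


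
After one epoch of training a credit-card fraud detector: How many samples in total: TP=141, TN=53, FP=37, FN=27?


Total = TP + TN + FP + FN
= 141 + 53 + 37 + 27
= 258
(Predicted positive: 178, predicted negative: 80)

258


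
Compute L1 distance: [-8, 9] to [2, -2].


d = |-8-2| + |9+ 2|
  = 10 + 11
  = 21

21


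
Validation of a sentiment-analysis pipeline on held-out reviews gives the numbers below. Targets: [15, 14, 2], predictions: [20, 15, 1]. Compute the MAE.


Absolute errors: |15-20|=5, |14-15|=1, |2-1|=1
Sum = 7
MAE = 7/3 = 7/3

7/3


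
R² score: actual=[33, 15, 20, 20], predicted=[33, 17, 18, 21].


ȳ = 22
SS_res = Σ(y-ŷ)² = 9
SS_tot = Σ(y-ȳ)² = 178
R² = 1 - SS_res/SS_tot = 1 - 0.0506 = 0.9494

0.9494


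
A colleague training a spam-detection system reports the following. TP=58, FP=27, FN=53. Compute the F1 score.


Precision = 58/85 = 0.6824
Recall = 58/111 = 0.5225
F1 = 2·P·R/(P+R) = 2·TP/(2·TP+FP+FN) = 116/(116+27+53) = 116/196 = 0.5918

0.5918


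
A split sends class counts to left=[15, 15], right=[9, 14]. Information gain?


Parent = [24, 29], H_parent = 0.9936
H_left = 1 (n=30), H_right = 0.9656 (n=23)
H_children = (30/53)·1 + (23/53)·0.9656 = 0.9851
IG = 0.9936 - 0.9851 = 0.0085

0.0085


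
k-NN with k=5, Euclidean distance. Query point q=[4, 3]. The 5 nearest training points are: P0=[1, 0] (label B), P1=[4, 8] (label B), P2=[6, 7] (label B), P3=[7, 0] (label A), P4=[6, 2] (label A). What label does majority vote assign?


d(q,P0) = 4.2426  (label B)
d(q,P1) = 5.0  (label B)
d(q,P2) = 4.4721  (label B)
d(q,P3) = 4.2426  (label A)
d(q,P4) = 2.2361  (label A)
Votes: A=2, B=3
Majority → B

B
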